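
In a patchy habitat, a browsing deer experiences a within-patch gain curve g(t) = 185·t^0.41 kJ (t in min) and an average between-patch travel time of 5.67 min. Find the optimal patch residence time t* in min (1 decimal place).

Maximise g(t)/(T+t): set derivative to zero → g'(t)(T+t) = g(t).
g'(t) = 0.41·185·t^-0.59. Setting 0.41·185·t^-0.59 = 185·t^0.41/(5.67+t) gives 0.41(5.67+t) = t, so 0.59·t = 0.41×5.67.
t* = 0.41×5.67/0.59 = 3.94 min.

3.9 min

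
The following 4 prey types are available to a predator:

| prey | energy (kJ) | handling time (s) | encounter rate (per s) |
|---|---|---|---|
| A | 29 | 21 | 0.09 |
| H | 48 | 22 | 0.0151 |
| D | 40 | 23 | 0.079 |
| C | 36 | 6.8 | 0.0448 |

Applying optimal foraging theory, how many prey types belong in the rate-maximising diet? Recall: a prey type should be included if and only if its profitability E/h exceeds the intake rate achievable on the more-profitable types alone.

3

Rank by E/h (kJ/s): C 5.29, H 2.18, D 1.74, A 1.38. Include each in turn until the next type's E/h falls below the running intake rate.
Rate on top 1: 1.236. H: 2.18 > 1.236 → include.
Rate on top 2: 1.428. D: 1.74 > 1.428 → include.
Rate on top 3: 1.592. A: 1.38 < 1.592 → exclude; stop.
Optimal diet: C, H, D — 3 of 4 types.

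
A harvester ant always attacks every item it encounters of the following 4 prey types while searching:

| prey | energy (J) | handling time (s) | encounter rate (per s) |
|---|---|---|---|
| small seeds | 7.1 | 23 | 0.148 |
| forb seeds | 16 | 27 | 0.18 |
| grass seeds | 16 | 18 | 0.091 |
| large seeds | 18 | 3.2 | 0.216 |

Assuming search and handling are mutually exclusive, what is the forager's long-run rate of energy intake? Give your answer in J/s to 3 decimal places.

R = (0.148×7.1 + 0.18×16 + 0.091×16 + 0.216×18) / (1 + 0.148×23 + 0.18×27 + 0.091×18 + 0.216×3.2) = 9.275/11.59 = 0.8 J/s.

0.800 J/s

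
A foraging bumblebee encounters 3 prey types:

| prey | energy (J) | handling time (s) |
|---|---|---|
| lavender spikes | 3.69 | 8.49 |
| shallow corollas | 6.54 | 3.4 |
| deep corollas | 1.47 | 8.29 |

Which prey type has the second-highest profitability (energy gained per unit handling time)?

lavender spikes

In descending order of E/h:
shallow corollas: 6.54/3.4 = 1.92 J/s
lavender spikes: 3.69/8.49 = 0.435 J/s
deep corollas: 1.47/8.29 = 0.177 J/s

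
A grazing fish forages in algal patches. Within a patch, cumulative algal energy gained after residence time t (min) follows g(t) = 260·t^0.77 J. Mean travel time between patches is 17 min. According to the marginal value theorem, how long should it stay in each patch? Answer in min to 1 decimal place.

56.9 min

Maximise g(t)/(T+t): set derivative to zero → g'(t)(T+t) = g(t).
g'(t) = 0.77·260·t^-0.23. Setting 0.77·260·t^-0.23 = 260·t^0.77/(17+t) gives 0.77(17+t) = t, so 0.23·t = 0.77×17.
t* = 0.77×17/0.23 = 56.91 min.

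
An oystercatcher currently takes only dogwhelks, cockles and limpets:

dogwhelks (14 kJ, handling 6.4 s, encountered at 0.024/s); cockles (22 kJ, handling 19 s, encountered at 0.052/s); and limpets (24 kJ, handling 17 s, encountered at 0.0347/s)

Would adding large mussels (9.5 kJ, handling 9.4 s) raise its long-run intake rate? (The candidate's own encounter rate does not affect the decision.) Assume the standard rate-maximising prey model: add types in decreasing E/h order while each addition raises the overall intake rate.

On dogwhelks, cockles and limpets alone, R = ΣλE/(1+Σλh) = 2.313/2.732 = 0.8467 kJ/s.
large mussels: E/h = 9.5/9.4 = 1.011 kJ/s.
1.011 > 0.8467, so adding large mussels raises the average — include it.

Yes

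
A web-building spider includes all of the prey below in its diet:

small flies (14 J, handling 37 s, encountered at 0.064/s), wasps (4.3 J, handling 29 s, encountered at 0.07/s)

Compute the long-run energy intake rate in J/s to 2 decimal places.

0.22 J/s

Energy encountered per unit search time: 0.064×14 + 0.07×4.3 = 1.197 J/s.
Handling time per unit search time: 0.064×37 + 0.07×29 = 4.398.
Rate = 1.197/(1 + 4.398) = 0.2217 J/s.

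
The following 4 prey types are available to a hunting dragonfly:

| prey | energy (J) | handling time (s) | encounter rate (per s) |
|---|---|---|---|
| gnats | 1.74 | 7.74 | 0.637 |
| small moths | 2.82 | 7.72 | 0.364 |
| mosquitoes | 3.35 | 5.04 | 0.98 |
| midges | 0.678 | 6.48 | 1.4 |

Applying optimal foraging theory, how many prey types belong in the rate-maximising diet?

Rank by E/h (J/s): mosquitoes 0.665, small moths 0.365, gnats 0.225, midges 0.105. Include each in turn until the next type's E/h falls below the running intake rate.
Rate on top 1: 0.5528. small moths: 0.365 < 0.5528 → exclude; stop.
Optimal diet: mosquitoes — 1 of 4 types.

1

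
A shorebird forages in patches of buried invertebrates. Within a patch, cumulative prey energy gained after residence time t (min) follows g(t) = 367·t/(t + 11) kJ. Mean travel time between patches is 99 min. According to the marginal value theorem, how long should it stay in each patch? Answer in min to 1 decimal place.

33.0 min

Optimal t* satisfies g'(t*) = g(t*)/(T + t*).
g'(t) = 367·11/(t + 11)². Setting 367·11/(t+11)² = 367t/[(t+11)(99+t)] gives 11(99+t) = t(t+11), so t² = 11×99 = 1089.
t* = √1089 = 33 min.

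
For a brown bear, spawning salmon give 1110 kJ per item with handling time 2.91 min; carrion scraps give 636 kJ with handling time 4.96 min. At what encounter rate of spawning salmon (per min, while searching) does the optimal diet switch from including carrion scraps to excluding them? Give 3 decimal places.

Drop carrion scraps once their profitability E₂/h₂ falls below the rate achievable on spawning salmon alone: E₂/h₂ = λE₁/(1 + λh₁).
Solve for λ: λE₁h₂ = E₂(1 + λh₁) → λ(E₁h₂ − E₂h₁) = E₂ → λ = E₂/(E₁h₂ − E₂h₁).
λ = 636/(1110×4.96 − 636×2.91) = 636/3655 = 0.174 per min.

0.174 per min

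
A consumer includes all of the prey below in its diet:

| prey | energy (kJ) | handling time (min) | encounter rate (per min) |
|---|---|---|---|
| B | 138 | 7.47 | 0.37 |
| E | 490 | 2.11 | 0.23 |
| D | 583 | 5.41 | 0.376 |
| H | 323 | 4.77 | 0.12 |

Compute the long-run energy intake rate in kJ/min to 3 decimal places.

61.514 kJ/min

R = Σλ_iE_i / (1 + Σλ_ih_i)
Numerator: 0.37×138 + 0.23×490 + 0.376×583 + 0.12×323 = 421.7
Denominator: 1 + 0.37×7.47 + 0.23×2.11 + 0.376×5.41 + 0.12×4.77 = 6.856
R = 421.7/6.856 = 61.51 kJ/min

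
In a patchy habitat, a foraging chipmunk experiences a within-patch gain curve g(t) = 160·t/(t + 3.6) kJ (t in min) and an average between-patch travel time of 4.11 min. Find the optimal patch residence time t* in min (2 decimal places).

3.85 min

Maximise g(t)/(T+t): set derivative to zero → g'(t)(T+t) = g(t).
g'(t) = 160·3.6/(t + 3.6)². Setting 160·3.6/(t+3.6)² = 160t/[(t+3.6)(4.11+t)] gives 3.6(4.11+t) = t(t+3.6), so t² = 3.6×4.11 = 14.8.
t* = √14.8 = 3.847 min.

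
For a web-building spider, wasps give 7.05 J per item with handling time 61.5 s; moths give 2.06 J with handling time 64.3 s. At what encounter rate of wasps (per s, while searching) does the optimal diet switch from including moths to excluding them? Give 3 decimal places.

Drop moths once their profitability E₂/h₂ falls below the rate achievable on wasps alone: E₂/h₂ = λE₁/(1 + λh₁).
Solve for λ: λE₁h₂ = E₂(1 + λh₁) → λ(E₁h₂ − E₂h₁) = E₂ → λ = E₂/(E₁h₂ − E₂h₁).
λ = 2.06/(7.05×64.3 − 2.06×61.5) = 2.06/326.6 = 0.006307 per s.

0.006 per s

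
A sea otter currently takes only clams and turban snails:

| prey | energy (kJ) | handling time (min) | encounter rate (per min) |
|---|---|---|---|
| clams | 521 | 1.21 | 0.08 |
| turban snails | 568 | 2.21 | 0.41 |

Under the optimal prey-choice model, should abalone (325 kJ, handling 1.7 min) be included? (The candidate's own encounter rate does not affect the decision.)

Yes

Intake rate on the current diet: R = (0.08×521 + 0.41×568) / (1 + 0.08×1.21 + 0.41×2.21) = 274.6/2.003 = 137.1 kJ/min.
Profitability of abalone: 325/1.7 = 191.2 kJ/min.
Since 191.2 > R, including abalone increases the long-run rate.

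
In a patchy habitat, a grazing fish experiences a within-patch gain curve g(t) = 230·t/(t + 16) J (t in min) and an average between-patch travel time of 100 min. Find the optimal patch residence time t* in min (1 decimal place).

By the marginal value theorem, leave when the instantaneous gain rate g'(t) equals the habitat-wide average g(t)/(T + t).
g'(t) = 230·16/(t + 16)². Setting 230·16/(t+16)² = 230t/[(t+16)(100+t)] gives 16(100+t) = t(t+16), so t² = 16×100 = 1600.
t* = √1600 = 40 min.

40.0 min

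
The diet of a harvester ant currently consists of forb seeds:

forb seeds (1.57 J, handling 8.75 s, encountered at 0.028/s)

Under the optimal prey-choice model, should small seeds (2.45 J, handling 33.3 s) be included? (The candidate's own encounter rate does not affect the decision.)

On forb seeds alone, R = ΣλE/(1+Σλh) = 0.04396/1.245 = 0.03531 J/s.
small seeds: E/h = 2.45/33.3 = 0.07357 J/s.
Since 0.07357 > R, including small seeds increases the long-run rate.

Yes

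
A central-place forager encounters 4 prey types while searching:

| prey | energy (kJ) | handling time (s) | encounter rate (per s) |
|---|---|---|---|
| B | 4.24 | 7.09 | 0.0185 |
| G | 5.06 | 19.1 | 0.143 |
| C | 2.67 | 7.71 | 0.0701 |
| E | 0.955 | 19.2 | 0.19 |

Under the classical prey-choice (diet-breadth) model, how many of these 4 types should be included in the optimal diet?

Profitabilities (E/h, kJ/s): B 0.598, C 0.346, G 0.265, E 0.0497. Add prey in this order while the next type's profitability exceeds the intake rate on those already taken.
Rate on top 1: 0.06934. C: 0.346 > 0.06934 → include.
Rate on top 2: 0.1589. G: 0.265 > 0.1589 → include.
Rate on top 3: 0.2247. E: 0.0497 < 0.2247 → exclude; stop.
Optimal diet: B, C, G — 3 of 4 types.

3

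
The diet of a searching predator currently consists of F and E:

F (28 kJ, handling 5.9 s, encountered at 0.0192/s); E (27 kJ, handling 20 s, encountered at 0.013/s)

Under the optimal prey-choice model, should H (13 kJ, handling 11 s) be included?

Yes

On F and E alone, R = ΣλE/(1+Σλh) = 0.8886/1.373 = 0.6471 kJ/s.
Profitability of H: 13/11 = 1.182 kJ/s.
1.182 > 0.6471, so adding H raises the average — include it.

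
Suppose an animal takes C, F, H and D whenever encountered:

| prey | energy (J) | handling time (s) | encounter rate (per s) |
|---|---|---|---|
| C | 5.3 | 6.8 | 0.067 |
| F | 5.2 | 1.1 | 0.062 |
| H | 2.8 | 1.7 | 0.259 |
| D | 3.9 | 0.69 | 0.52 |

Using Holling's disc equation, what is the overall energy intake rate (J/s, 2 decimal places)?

R = (0.067×5.3 + 0.062×5.2 + 0.259×2.8 + 0.52×3.9) / (1 + 0.067×6.8 + 0.062×1.1 + 0.259×1.7 + 0.52×0.69) = 3.431/2.323 = 1.477 J/s.

1.48 J/s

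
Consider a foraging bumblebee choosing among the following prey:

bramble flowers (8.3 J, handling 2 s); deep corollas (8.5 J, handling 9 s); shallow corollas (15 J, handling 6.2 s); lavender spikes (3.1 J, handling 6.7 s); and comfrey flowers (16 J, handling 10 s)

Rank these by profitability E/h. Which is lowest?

Profitability E/h (J/s): bramble flowers = 8.3/2 = 4.15, deep corollas = 8.5/9 = 0.944, shallow corollas = 15/6.2 = 2.42, lavender spikes = 3.1/6.7 = 0.463, comfrey flowers = 16/10 = 1.6.
Ranked: bramble flowers > shallow corollas > comfrey flowers > deep corollas > lavender spikes.

lavender spikes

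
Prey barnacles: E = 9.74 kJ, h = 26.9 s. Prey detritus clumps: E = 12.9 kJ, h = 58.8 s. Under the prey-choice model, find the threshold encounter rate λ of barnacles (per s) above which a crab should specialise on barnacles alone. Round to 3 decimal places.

0.057 per s

The zero-one rule: include detritus clumps iff E₂/h₂ > λE₁/(1+λh₁). Equality gives the switch point.
λE₁h₂ = E₂ + λE₂h₁ ⇒ λ = E₂/(E₁h₂ − E₂h₁) = 12.9/(572.7 − 347) = 0.05716 per s.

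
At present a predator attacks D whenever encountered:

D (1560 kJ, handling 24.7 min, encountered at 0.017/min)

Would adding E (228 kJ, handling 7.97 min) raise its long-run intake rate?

On D alone, R = ΣλE/(1+Σλh) = 26.52/1.42 = 18.68 kJ/min.
E: E/h = 228/7.97 = 28.61 kJ/min.
Since 28.61 > R, including E increases the long-run rate.

Yes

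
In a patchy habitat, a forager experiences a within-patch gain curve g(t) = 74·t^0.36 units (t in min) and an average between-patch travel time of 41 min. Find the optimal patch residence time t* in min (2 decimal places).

23.06 min

By the marginal value theorem, leave when the instantaneous gain rate g'(t) equals the habitat-wide average g(t)/(T + t).
g'(t) = 0.36·74·t^-0.64. Setting 0.36·74·t^-0.64 = 74·t^0.36/(41+t) gives 0.36(41+t) = t, so 0.64·t = 0.36×41.
t* = 0.36×41/0.64 = 23.06 min.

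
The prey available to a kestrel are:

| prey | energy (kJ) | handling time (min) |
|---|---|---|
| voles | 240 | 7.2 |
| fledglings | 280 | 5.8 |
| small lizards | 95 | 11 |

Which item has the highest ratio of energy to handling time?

fledglings

Profitability E/h (kJ/min): voles = 240/7.2 = 33.3, fledglings = 280/5.8 = 48.3, small lizards = 95/11 = 8.64.
Ranked: fledglings > voles > small lizards.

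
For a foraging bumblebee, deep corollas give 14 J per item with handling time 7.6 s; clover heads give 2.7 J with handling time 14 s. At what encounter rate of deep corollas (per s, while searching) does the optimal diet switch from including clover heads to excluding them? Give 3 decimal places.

0.015 per s

At the threshold, the rate on deep corollas alone equals the profitability of clover heads: λ·14/(1 + λ·7.6) = 2.7/14 = 0.1929.
Rearranging, λ(14 − 0.1929×7.6) = 0.1929, so λ = 0.1929/12.53 = 0.01539 per s.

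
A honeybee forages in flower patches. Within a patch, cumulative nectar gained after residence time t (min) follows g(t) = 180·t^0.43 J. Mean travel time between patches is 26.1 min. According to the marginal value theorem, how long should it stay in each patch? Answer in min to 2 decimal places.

By the marginal value theorem, leave when the instantaneous gain rate g'(t) equals the habitat-wide average g(t)/(T + t).
g'(t) = 0.43·180·t^-0.57. Setting 0.43·180·t^-0.57 = 180·t^0.43/(26.1+t) gives 0.43(26.1+t) = t, so 0.57·t = 0.43×26.1.
t* = 0.43×26.1/0.57 = 19.69 min.

19.69 min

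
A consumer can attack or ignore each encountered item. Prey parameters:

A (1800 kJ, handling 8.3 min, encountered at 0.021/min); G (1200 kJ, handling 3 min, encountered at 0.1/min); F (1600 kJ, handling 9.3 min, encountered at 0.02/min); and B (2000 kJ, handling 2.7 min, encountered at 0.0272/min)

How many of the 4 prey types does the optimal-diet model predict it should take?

Rank by E/h (kJ/min): B 741, G 400, A 217, F 172. Include each in turn until the next type's E/h falls below the running intake rate.
Rate on top 1: 50.68. G: 400 > 50.68 → include.
Rate on top 2: 127. A: 217 > 127 → include.
Rate on top 3: 137.1. F: 172 > 137.1 → include.
Optimal diet: B, G, A, F — 4 of 4 types.

4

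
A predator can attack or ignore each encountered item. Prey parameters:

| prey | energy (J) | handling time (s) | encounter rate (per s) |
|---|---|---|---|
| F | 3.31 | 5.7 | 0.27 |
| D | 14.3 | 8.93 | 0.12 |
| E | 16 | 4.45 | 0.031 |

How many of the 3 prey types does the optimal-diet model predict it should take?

2

E/h in descending order: E 3.6, D 1.6, F 0.581 J/s. The optimal diet is the largest prefix of this list for which every included type satisfies E_i/h_i > R on the types above it.
Rate on top 1: 0.4359. D: 1.6 > 0.4359 → include.
Rate on top 2: 1.001. F: 0.581 < 1.001 → exclude; stop.
Optimal diet: E, D — 2 of 3 types.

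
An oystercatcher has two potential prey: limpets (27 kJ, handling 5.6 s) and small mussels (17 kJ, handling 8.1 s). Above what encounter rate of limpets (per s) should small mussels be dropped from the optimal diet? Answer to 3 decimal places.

Drop small mussels once their profitability E₂/h₂ falls below the rate achievable on limpets alone: E₂/h₂ = λE₁/(1 + λh₁).
Solve for λ: λE₁h₂ = E₂(1 + λh₁) → λ(E₁h₂ − E₂h₁) = E₂ → λ = E₂/(E₁h₂ − E₂h₁).
λ = 17/(27×8.1 − 17×5.6) = 17/123.5 = 0.1377 per s.

0.138 per s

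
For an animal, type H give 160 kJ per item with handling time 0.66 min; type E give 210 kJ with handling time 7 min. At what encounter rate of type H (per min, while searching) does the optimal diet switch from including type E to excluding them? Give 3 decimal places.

The zero-one rule: include type E iff E₂/h₂ > λE₁/(1+λh₁). Equality gives the switch point.
λE₁h₂ = E₂ + λE₂h₁ ⇒ λ = E₂/(E₁h₂ − E₂h₁) = 210/(1120 − 138.6) = 0.214 per min.

0.214 per min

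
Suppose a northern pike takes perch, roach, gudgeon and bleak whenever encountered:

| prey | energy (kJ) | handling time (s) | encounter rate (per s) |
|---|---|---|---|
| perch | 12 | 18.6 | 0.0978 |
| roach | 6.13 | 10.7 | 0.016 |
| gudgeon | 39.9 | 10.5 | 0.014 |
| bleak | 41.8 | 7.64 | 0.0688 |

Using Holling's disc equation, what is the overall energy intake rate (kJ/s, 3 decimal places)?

1.285 kJ/s

Energy encountered per unit search time: 0.0978×12 + 0.016×6.13 + 0.014×39.9 + 0.0688×41.8 = 4.706 kJ/s.
Handling time per unit search time: 0.0978×18.6 + 0.016×10.7 + 0.014×10.5 + 0.0688×7.64 = 2.663.
Rate = 4.706/(1 + 2.663) = 1.285 kJ/s.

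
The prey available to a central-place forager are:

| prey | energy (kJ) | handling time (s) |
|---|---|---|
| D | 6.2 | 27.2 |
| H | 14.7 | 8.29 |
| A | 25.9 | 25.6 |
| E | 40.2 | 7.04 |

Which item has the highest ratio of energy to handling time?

Profitability E/h (kJ/s): D = 6.2/27.2 = 0.228, H = 14.7/8.29 = 1.77, A = 25.9/25.6 = 1.01, E = 40.2/7.04 = 5.71.
Ranked: E > H > A > D.

E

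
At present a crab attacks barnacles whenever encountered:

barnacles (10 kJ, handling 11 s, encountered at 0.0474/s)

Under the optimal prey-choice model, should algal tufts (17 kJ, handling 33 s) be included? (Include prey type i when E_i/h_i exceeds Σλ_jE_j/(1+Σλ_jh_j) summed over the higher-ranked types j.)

Yes

Intake rate on the current diet: R = (0.0474×10) / (1 + 0.0474×11) = 0.474/1.521 = 0.3116 kJ/s.
Profitability of algal tufts: 17/33 = 0.5152 kJ/s.
0.5152 > 0.3116, so adding algal tufts raises the average — include it.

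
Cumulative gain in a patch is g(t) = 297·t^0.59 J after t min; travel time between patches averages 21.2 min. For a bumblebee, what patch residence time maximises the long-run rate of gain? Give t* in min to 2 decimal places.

Optimal t* satisfies g'(t*) = g(t*)/(T + t*).
g'(t) = 0.59·297·t^-0.41. Setting 0.59·297·t^-0.41 = 297·t^0.59/(21.2+t) gives 0.59(21.2+t) = t, so 0.41·t = 0.59×21.2.
t* = 0.59×21.2/0.41 = 30.51 min.

30.51 min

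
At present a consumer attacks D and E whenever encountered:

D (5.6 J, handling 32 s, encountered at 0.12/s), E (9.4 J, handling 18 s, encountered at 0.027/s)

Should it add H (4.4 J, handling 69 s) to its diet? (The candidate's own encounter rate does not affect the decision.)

On D and E alone, R = ΣλE/(1+Σλh) = 0.9258/5.326 = 0.1738 J/s.
Profitability of H: 4.4/69 = 0.06377 J/s.
Since 0.06377 < R, time spent handling H is better spent searching.

No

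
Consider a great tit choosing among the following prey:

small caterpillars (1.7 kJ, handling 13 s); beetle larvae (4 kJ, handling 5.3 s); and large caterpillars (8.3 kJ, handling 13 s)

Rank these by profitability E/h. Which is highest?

beetle larvae

Profitability E/h (kJ/s): small caterpillars = 1.7/13 = 0.131, beetle larvae = 4/5.3 = 0.755, large caterpillars = 8.3/13 = 0.638.
Ranked: beetle larvae > large caterpillars > small caterpillars.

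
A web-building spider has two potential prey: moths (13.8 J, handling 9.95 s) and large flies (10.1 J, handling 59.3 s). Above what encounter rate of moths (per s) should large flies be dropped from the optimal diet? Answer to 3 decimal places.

The zero-one rule: include large flies iff E₂/h₂ > λE₁/(1+λh₁). Equality gives the switch point.
λE₁h₂ = E₂ + λE₂h₁ ⇒ λ = E₂/(E₁h₂ − E₂h₁) = 10.1/(818.3 − 100.5) = 0.01407 per s.

0.014 per s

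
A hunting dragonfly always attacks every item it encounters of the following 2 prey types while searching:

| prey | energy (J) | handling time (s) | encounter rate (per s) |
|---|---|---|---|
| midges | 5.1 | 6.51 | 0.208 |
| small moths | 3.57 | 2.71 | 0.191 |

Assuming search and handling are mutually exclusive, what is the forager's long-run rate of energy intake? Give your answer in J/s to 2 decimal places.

0.61 J/s

Energy encountered per unit search time: 0.208×5.1 + 0.191×3.57 = 1.743 J/s.
Handling time per unit search time: 0.208×6.51 + 0.191×2.71 = 1.872.
Rate = 1.743/(1 + 1.872) = 0.6068 J/s.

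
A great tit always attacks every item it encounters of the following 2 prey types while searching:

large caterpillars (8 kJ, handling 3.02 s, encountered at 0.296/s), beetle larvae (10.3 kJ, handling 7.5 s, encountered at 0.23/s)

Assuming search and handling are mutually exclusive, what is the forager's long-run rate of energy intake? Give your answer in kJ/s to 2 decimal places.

Energy encountered per unit search time: 0.296×8 + 0.23×10.3 = 4.737 kJ/s.
Handling time per unit search time: 0.296×3.02 + 0.23×7.5 = 2.619.
Rate = 4.737/(1 + 2.619) = 1.309 kJ/s.

1.31 kJ/s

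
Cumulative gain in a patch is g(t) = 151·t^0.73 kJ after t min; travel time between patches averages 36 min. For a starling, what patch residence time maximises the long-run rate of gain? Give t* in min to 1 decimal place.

By the marginal value theorem, leave when the instantaneous gain rate g'(t) equals the habitat-wide average g(t)/(T + t).
g'(t) = 0.73·151·t^-0.27. Setting 0.73·151·t^-0.27 = 151·t^0.73/(36+t) gives 0.73(36+t) = t, so 0.27·t = 0.73×36.
t* = 0.73×36/0.27 = 97.33 min.

97.3 min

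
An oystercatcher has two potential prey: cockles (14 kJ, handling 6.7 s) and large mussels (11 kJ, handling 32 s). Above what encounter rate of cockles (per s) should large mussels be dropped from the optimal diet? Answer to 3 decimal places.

Drop large mussels once their profitability E₂/h₂ falls below the rate achievable on cockles alone: E₂/h₂ = λE₁/(1 + λh₁).
Solve for λ: λE₁h₂ = E₂(1 + λh₁) → λ(E₁h₂ − E₂h₁) = E₂ → λ = E₂/(E₁h₂ − E₂h₁).
λ = 11/(14×32 − 11×6.7) = 11/374.3 = 0.02939 per s.

0.029 per s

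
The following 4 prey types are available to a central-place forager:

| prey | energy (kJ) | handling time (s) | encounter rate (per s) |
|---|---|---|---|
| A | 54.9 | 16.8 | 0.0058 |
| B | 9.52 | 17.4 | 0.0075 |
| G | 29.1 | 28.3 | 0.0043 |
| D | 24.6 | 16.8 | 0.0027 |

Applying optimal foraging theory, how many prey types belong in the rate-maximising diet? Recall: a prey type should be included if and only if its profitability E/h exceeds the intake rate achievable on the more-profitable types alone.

4

Rank by E/h (kJ/s): A 3.27, D 1.46, G 1.03, B 0.547. Include each in turn until the next type's E/h falls below the running intake rate.
Rate on top 1: 0.2901. D: 1.46 > 0.2901 → include.
Rate on top 2: 0.3368. G: 1.03 > 0.3368 → include.
Rate on top 3: 0.4033. B: 0.547 > 0.4033 → include.
Optimal diet: A, D, G, B — 4 of 4 types.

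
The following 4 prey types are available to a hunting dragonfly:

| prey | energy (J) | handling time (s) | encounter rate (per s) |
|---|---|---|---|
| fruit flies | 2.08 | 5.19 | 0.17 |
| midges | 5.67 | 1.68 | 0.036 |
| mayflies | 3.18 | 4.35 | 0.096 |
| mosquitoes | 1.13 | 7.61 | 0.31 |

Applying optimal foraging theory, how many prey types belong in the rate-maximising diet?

E/h in descending order: midges 3.38, mayflies 0.731, fruit flies 0.401, mosquitoes 0.148 J/s. The optimal diet is the largest prefix of this list for which every included type satisfies E_i/h_i > R on the types above it.
Rate on top 1: 0.1925. mayflies: 0.731 > 0.1925 → include.
Rate on top 2: 0.3446. fruit flies: 0.401 > 0.3446 → include.
Rate on top 3: 0.3656. mosquitoes: 0.148 < 0.3656 → exclude; stop.
Optimal diet: midges, mayflies, fruit flies — 3 of 4 types.

3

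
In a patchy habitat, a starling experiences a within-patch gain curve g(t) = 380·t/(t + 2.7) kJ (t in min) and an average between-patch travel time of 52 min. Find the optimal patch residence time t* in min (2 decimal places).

By the marginal value theorem, leave when the instantaneous gain rate g'(t) equals the habitat-wide average g(t)/(T + t).
g'(t) = 380·2.7/(t + 2.7)². Setting 380·2.7/(t+2.7)² = 380t/[(t+2.7)(52+t)] gives 2.7(52+t) = t(t+2.7), so t² = 2.7×52 = 140.4.
t* = √140.4 = 11.85 min.

11.85 min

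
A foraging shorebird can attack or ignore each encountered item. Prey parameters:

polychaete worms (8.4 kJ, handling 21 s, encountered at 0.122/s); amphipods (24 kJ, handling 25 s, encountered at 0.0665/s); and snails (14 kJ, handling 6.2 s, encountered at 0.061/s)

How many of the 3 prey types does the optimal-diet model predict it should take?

Rank by E/h (kJ/s): snails 2.26, amphipods 0.96, polychaete worms 0.4. Include each in turn until the next type's E/h falls below the running intake rate.
Rate on top 1: 0.6196. amphipods: 0.96 > 0.6196 → include.
Rate on top 2: 0.8057. polychaete worms: 0.4 < 0.8057 → exclude; stop.
Optimal diet: snails, amphipods — 2 of 3 types.

2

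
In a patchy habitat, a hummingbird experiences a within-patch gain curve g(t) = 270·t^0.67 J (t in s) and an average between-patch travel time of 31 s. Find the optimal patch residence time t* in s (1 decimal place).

62.9 s

By the marginal value theorem, leave when the instantaneous gain rate g'(t) equals the habitat-wide average g(t)/(T + t).
g'(t) = 0.67·270·t^-0.33. Setting 0.67·270·t^-0.33 = 270·t^0.67/(31+t) gives 0.67(31+t) = t, so 0.33·t = 0.67×31.
t* = 0.67×31/0.33 = 62.94 s.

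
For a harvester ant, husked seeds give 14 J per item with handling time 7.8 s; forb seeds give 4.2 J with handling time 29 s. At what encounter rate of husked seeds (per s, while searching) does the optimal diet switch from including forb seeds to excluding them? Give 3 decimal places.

0.011 per s

At the threshold, the rate on husked seeds alone equals the profitability of forb seeds: λ·14/(1 + λ·7.8) = 4.2/29 = 0.1448.
Rearranging, λ(14 − 0.1448×7.8) = 0.1448, so λ = 0.1448/12.87 = 0.01125 per s.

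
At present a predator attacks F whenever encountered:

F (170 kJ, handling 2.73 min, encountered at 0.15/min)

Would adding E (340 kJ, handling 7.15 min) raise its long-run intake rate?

Current rate: (0.15×170)/(1 + 0.15×2.73) = 18.09 kJ/min.
E: E/h = 340/7.15 = 47.55 kJ/min.
47.55 > 18.09, so adding E raises the average — include it.

Yes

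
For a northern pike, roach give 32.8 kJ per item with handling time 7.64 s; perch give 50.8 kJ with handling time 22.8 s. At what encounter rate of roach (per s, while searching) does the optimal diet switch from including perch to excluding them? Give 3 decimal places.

0.141 per s

Drop perch once their profitability E₂/h₂ falls below the rate achievable on roach alone: E₂/h₂ = λE₁/(1 + λh₁).
Solve for λ: λE₁h₂ = E₂(1 + λh₁) → λ(E₁h₂ − E₂h₁) = E₂ → λ = E₂/(E₁h₂ − E₂h₁).
λ = 50.8/(32.8×22.8 − 50.8×7.64) = 50.8/359.7 = 0.1412 per s.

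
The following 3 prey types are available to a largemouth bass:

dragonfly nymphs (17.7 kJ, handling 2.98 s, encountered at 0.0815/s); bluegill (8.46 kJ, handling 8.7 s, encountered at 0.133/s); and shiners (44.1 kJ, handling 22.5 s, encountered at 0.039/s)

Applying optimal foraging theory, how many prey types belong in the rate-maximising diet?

2

Profitabilities (E/h, kJ/s): dragonfly nymphs 5.94, shiners 1.96, bluegill 0.972. Add prey in this order while the next type's profitability exceeds the intake rate on those already taken.
Rate on top 1: 1.161. shiners: 1.96 > 1.161 → include.
Rate on top 2: 1.491. bluegill: 0.972 < 1.491 → exclude; stop.
Optimal diet: dragonfly nymphs, shiners — 2 of 3 types.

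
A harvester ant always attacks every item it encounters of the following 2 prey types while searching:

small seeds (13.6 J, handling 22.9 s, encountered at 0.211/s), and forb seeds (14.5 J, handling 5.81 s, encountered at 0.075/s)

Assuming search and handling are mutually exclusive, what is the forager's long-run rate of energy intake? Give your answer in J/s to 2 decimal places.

0.63 J/s

R = Σλ_iE_i / (1 + Σλ_ih_i)
Numerator: 0.211×13.6 + 0.075×14.5 = 3.957
Denominator: 1 + 0.211×22.9 + 0.075×5.81 = 6.268
R = 3.957/6.268 = 0.6314 J/s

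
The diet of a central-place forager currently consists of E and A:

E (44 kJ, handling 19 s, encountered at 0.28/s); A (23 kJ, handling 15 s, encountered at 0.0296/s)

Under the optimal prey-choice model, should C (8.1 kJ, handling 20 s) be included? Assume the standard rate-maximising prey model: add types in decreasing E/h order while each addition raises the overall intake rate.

No

Current rate: (0.28×44 + 0.0296×23)/(1 + 0.28×19 + 0.0296×15) = 1.922 kJ/s.
C: E/h = 8.1/20 = 0.405 kJ/s.
0.405 < 1.922, so adding C would lower the average — exclude it.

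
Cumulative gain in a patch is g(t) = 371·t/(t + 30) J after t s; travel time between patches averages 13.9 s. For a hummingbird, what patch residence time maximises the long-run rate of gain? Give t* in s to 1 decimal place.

Maximise g(t)/(T+t): set derivative to zero → g'(t)(T+t) = g(t).
g'(t) = 371·30/(t + 30)². Setting 371·30/(t+30)² = 371t/[(t+30)(13.9+t)] gives 30(13.9+t) = t(t+30), so t² = 30×13.9 = 417.
t* = √417 = 20.42 s.

20.4 s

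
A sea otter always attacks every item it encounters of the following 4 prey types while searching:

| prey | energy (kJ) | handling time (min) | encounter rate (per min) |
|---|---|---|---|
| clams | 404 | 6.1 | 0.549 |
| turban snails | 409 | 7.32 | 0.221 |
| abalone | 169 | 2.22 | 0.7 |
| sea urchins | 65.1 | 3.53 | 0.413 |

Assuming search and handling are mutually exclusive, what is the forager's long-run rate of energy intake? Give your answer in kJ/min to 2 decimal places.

50.94 kJ/min

Energy encountered per unit search time: 0.549×404 + 0.221×409 + 0.7×169 + 0.413×65.1 = 457.4 kJ/min.
Handling time per unit search time: 0.549×6.1 + 0.221×7.32 + 0.7×2.22 + 0.413×3.53 = 7.979.
Rate = 457.4/(1 + 7.979) = 50.94 kJ/min.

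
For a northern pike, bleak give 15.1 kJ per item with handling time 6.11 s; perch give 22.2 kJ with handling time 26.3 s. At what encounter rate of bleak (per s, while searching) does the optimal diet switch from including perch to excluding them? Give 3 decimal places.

The zero-one rule: include perch iff E₂/h₂ > λE₁/(1+λh₁). Equality gives the switch point.
λE₁h₂ = E₂ + λE₂h₁ ⇒ λ = E₂/(E₁h₂ − E₂h₁) = 22.2/(397.1 − 135.6) = 0.0849 per s.

0.085 per s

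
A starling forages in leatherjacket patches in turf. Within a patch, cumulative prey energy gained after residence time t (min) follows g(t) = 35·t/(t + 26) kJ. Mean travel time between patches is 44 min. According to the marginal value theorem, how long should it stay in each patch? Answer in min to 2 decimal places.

33.82 min

Maximise g(t)/(T+t): set derivative to zero → g'(t)(T+t) = g(t).
g'(t) = 35·26/(t + 26)². Setting 35·26/(t+26)² = 35t/[(t+26)(44+t)] gives 26(44+t) = t(t+26), so t² = 26×44 = 1144.
t* = √1144 = 33.82 min.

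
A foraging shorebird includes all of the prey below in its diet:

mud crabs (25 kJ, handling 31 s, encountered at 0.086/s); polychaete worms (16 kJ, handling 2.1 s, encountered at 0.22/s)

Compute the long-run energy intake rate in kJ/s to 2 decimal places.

R = (0.086×25 + 0.22×16) / (1 + 0.086×31 + 0.22×2.1) = 5.67/4.128 = 1.374 kJ/s.

1.37 kJ/s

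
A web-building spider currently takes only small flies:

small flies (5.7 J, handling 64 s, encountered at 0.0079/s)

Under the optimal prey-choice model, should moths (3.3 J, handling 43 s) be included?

On small flies alone, R = ΣλE/(1+Σλh) = 0.04503/1.506 = 0.02991 J/s.
Profitability of moths: 3.3/43 = 0.07674 J/s.
Since 0.07674 > R, including moths increases the long-run rate.

Yes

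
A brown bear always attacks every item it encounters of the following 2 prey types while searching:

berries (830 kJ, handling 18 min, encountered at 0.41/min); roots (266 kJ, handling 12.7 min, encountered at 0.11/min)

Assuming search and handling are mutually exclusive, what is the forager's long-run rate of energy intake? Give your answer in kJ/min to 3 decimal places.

37.799 kJ/min

Energy encountered per unit search time: 0.41×830 + 0.11×266 = 369.6 kJ/min.
Handling time per unit search time: 0.41×18 + 0.11×12.7 = 8.777.
Rate = 369.6/(1 + 8.777) = 37.8 kJ/min.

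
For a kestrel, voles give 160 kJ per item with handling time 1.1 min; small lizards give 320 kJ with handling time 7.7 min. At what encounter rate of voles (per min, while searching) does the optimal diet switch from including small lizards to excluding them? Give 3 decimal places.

0.364 per min

The zero-one rule: include small lizards iff E₂/h₂ > λE₁/(1+λh₁). Equality gives the switch point.
λE₁h₂ = E₂ + λE₂h₁ ⇒ λ = E₂/(E₁h₂ − E₂h₁) = 320/(1232 − 352) = 0.3636 per min.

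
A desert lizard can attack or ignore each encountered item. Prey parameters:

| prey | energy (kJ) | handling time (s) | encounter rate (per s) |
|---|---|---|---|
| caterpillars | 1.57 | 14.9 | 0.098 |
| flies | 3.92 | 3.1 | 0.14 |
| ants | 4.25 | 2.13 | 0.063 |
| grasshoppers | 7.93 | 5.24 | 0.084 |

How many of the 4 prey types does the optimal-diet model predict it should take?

3

E/h in descending order: ants 2, grasshoppers 1.51, flies 1.26, caterpillars 0.105 kJ/s. The optimal diet is the largest prefix of this list for which every included type satisfies E_i/h_i > R on the types above it.
Rate on top 1: 0.2361. grasshoppers: 1.51 > 0.2361 → include.
Rate on top 2: 0.5932. flies: 1.26 > 0.5932 → include.
Rate on top 3: 0.7383. caterpillars: 0.105 < 0.7383 → exclude; stop.
Optimal diet: ants, grasshoppers, flies — 3 of 4 types.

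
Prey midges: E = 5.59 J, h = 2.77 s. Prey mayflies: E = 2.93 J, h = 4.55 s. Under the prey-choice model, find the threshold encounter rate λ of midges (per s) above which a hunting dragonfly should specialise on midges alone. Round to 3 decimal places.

The zero-one rule: include mayflies iff E₂/h₂ > λE₁/(1+λh₁). Equality gives the switch point.
λE₁h₂ = E₂ + λE₂h₁ ⇒ λ = E₂/(E₁h₂ − E₂h₁) = 2.93/(25.43 − 8.116) = 0.1692 per s.

0.169 per s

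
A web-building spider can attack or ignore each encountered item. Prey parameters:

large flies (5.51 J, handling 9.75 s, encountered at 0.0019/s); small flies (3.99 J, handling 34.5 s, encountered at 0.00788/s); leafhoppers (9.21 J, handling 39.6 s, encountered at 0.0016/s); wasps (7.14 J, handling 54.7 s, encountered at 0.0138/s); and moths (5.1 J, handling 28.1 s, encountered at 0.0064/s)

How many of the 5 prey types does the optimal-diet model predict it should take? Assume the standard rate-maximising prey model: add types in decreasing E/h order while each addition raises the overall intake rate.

E/h in descending order: large flies 0.565, leafhoppers 0.233, moths 0.181, wasps 0.131, small flies 0.116 J/s. The optimal diet is the largest prefix of this list for which every included type satisfies E_i/h_i > R on the types above it.
Rate on top 1: 0.01028. leafhoppers: 0.233 > 0.01028 → include.
Rate on top 2: 0.0233. moths: 0.181 > 0.0233 → include.
Rate on top 3: 0.04585. wasps: 0.131 > 0.04585 → include.
Rate on top 4: 0.07755. small flies: 0.116 > 0.07755 → include.
Optimal diet: large flies, leafhoppers, moths, wasps, small flies — 5 of 5 types.

5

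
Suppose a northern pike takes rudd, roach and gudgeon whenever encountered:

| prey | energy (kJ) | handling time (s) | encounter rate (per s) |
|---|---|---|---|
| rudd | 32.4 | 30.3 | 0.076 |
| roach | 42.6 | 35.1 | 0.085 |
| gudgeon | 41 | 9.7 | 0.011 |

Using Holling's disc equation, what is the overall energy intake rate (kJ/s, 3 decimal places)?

R = Σλ_iE_i / (1 + Σλ_ih_i)
Numerator: 0.076×32.4 + 0.085×42.6 + 0.011×41 = 6.534
Denominator: 1 + 0.076×30.3 + 0.085×35.1 + 0.011×9.7 = 6.393
R = 6.534/6.393 = 1.022 kJ/s

1.022 kJ/s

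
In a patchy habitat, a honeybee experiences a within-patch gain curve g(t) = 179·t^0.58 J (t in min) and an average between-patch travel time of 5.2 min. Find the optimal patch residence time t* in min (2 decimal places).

Maximise g(t)/(T+t): set derivative to zero → g'(t)(T+t) = g(t).
g'(t) = 0.58·179·t^-0.42. Setting 0.58·179·t^-0.42 = 179·t^0.58/(5.2+t) gives 0.58(5.2+t) = t, so 0.42·t = 0.58×5.2.
t* = 0.58×5.2/0.42 = 7.181 min.

7.18 min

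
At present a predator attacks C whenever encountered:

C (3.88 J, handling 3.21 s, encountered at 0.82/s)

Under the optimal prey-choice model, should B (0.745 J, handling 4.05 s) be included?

Intake rate on the current diet: R = (0.82×3.88) / (1 + 0.82×3.21) = 3.182/3.632 = 0.8759 J/s.
Profitability of B: 0.745/4.05 = 0.184 J/s.
0.184 < 0.8759, so adding B would lower the average — exclude it.

No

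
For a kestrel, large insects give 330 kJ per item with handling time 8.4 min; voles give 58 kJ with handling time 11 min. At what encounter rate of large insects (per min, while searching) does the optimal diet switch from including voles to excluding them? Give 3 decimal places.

0.018 per min

At the threshold, the rate on large insects alone equals the profitability of voles: λ·330/(1 + λ·8.4) = 58/11 = 5.273.
Rearranging, λ(330 − 5.273×8.4) = 5.273, so λ = 5.273/285.7 = 0.01845 per min.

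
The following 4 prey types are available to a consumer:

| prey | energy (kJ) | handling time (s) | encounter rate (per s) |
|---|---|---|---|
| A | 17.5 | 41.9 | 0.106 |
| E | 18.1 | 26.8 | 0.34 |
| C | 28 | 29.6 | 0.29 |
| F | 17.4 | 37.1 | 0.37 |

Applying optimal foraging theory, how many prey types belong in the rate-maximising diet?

1

Profitabilities (E/h, kJ/s): C 0.946, E 0.675, F 0.469, A 0.418. Add prey in this order while the next type's profitability exceeds the intake rate on those already taken.
Rate on top 1: 0.8472. E: 0.675 < 0.8472 → exclude; stop.
Optimal diet: C — 1 of 4 types.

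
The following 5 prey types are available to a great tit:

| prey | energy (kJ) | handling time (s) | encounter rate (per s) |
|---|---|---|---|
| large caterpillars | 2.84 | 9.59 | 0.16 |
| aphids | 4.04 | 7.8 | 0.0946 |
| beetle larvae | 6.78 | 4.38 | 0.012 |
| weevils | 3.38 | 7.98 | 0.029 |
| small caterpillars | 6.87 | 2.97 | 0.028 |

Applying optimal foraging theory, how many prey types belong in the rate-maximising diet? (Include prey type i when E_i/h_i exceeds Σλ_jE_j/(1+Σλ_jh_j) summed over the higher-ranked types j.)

4

Rank by E/h (kJ/s): small caterpillars 2.31, beetle larvae 1.55, aphids 0.518, weevils 0.424, large caterpillars 0.296. Include each in turn until the next type's E/h falls below the running intake rate.
Rate on top 1: 0.1776. beetle larvae: 1.55 > 0.1776 → include.
Rate on top 2: 0.241. aphids: 0.518 > 0.241 → include.
Rate on top 3: 0.3501. weevils: 0.424 > 0.3501 → include.
Rate on top 4: 0.3582. large caterpillars: 0.296 < 0.3582 → exclude; stop.
Optimal diet: small caterpillars, beetle larvae, aphids, weevils — 4 of 5 types.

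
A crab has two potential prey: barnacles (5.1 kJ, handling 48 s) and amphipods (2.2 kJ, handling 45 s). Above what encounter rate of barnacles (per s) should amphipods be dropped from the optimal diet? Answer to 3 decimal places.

0.018 per s

At the threshold, the rate on barnacles alone equals the profitability of amphipods: λ·5.1/(1 + λ·48) = 2.2/45 = 0.04889.
Rearranging, λ(5.1 − 0.04889×48) = 0.04889, so λ = 0.04889/2.753 = 0.01776 per s.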